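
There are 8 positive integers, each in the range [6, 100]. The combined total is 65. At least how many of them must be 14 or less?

7

If only k of them are at most 14, the other 8 − k are at least 15, so the total is at least (8 − k)·15 + k·6.
This is ≤ 65, so (8 − k)·15 + 6k ≤ 65, which gives k ≥ 7.
Exactly 7 works: 7 values at 6 and 1 at 15 total 57; raise one of the low values by 8 (still ≤ 14) to hit 65.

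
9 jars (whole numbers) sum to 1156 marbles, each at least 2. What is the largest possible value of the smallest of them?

128

The average is 1156/9 < 129, so some value is ≤ 128.
Taking 5 copies of 128 and 4 copies of 129 gives exactly 1156, so 128 is attained.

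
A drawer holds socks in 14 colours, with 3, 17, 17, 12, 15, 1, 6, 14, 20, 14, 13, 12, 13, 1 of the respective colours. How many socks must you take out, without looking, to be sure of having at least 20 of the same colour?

In the worst case you take as many as possible of each colour without reaching 20: 3 + 17 + 17 + 12 + 15 + 1 + 6 + 14 + 19 + 14 + 13 + 12 + 13 + 1 = 157.
The next one must give 20 of some colour, so 157 + 1 = 158.

158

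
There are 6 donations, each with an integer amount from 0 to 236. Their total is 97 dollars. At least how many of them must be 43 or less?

Each value above 43 is at least 44, contributing at least 44 − 0 = 44 above the floor 0.
The sum exceeds the floor total 0 by 97, so at most ⌊97/44⌋ = 2 exceed 43, and at least 4 are ≤ 43.
Exactly 4 works: 4 values at 0 and 2 at 44 total 88; raise one of the low values by 9 (still ≤ 43) to hit 97.

4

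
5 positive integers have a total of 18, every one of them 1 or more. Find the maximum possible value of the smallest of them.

3

The 5 values sum to 18, so their minimum is at most ⌊18/5⌋ = 3.
Equality holds with 2 values of 3 and 3 values of 4.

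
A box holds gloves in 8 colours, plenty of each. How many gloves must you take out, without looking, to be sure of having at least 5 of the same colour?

33

In the worst case you draw 4 of each of the 8 colours: 8 × 4 = 32.
One more forces 5 of some colour, so 32 + 1 = 33.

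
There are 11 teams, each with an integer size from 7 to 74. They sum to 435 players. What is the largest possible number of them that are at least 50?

8

Suppose k of them are at least 50. Those contribute at least 50 each and the other 11 − k at least 7 each.
So the total is at least 50k + 7(11 − k) = 77 + 43k. This must be ≤ 435, giving k ≤ 8.
k = 8 is achieved by 8 values at 50 and 3 at 7, total 421; add 14 to one value (staying below 50) to reach 435.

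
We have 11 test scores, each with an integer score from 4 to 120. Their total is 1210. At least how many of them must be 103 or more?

Suppose at most 11 − j of them reach 103; then j values are ≤ 102 and the rest ≤ 120.
The total is then ≤ 102·j + 120·(11 − j) = 1320 − 18j. For this to be ≥ 1210 we need j ≤ 6, so at least 11 − 6 = 5 must reach 103.
Exactly 5 works: 5 values at 120 and 6 at 102 total 1212; lower one of the high values by 2 (still ≥ 103) to hit 1210.

5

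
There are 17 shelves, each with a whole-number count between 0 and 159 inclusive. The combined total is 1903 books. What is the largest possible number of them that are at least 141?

13

Suppose k of them are at least 141. Those contribute at least 141 each and the other 17 − k at least 0 each.
So the total is at least 141k + 0(17 − k) = 0 + 141k. This must be ≤ 1903, giving k ≤ 13.
k = 13 is achieved by 13 values at 141 and 4 at 0, total 1833; add 70 to one value (staying below 141) to reach 1903.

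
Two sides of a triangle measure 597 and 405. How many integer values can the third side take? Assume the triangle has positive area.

The triangle inequality gives |597 − 405| < c < 597 + 405, i.e. 192 < c < 1002.
So c can be any integer from 193 to 1001: 809 values.

809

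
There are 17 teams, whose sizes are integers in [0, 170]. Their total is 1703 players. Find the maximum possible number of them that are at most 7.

7

Suppose k of them are at most 7. Those contribute at most 7 each and the rest at most 170 each.
So the total is at most 7k + 170(17 − k) = 2890 − 163k. This must still be ≥ 1703, so k ≤ 7.
k = 7 is achieved by 7 values at 7 and 10 at 170, total 1749; lower one of the 170's by 46 (still > 7) to reach 1703.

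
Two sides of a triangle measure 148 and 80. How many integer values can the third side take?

159

The triangle inequality gives |148 − 80| < c < 148 + 80, i.e. 68 < c < 228.
So c can be any integer from 69 to 227: 159 values.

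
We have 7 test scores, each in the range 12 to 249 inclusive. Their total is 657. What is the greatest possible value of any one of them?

Maximizing one value means minimizing the remaining 6.
The other 6 contribute at least 6 × 12 = 72, leaving at most 657 − 72 = 585.
But each score is capped at 249, so the maximum is 249.
Achievable: one at 249 and the other 6 totalling 408, which fits since 6 × 12 ≤ 408 ≤ 6 × 249.

249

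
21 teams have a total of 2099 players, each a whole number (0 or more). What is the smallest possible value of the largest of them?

100

Some value must be at least ⌈2099/21⌉ = 100, since 21 × 99 = 2079 < 2099.
Equality holds with 20 values of 100 and 1 value of 99.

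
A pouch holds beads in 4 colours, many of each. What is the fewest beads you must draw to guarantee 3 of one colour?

9

You could draw 2 of every colour without reaching 3 of any — 8 in all.
One more forces 3 of some colour, so 8 + 1 = 9.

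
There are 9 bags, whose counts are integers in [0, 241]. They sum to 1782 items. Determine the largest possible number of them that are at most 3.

1

Suppose k of them are at most 3. Those contribute at most 3 each and the rest at most 241 each.
So the total is at most 3k + 241(9 − k) = 2169 − 238k. This must still be ≥ 1782, so k ≤ 1.
k = 1 is achieved by 1 value at 3 and 8 at 241, total 1931; lower one of the 241's by 149 (still > 3) to reach 1782.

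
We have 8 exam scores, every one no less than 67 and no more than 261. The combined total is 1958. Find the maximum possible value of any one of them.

To make one score as large as possible, make the other 7 as small as possible.
The other 7 contribute at least 7 × 67 = 469, leaving at most 1958 − 469 = 1489.
But each score is capped at 261, so the maximum is 261.
Achievable: one at 261 and the other 7 totalling 1697, which fits since 7 × 67 ≤ 1697 ≤ 7 × 261.

261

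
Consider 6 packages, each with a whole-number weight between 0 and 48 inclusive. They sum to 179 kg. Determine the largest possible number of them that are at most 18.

Each value at 18 or below falls at least 48 − 18 = 30 short of the ceiling 48.
The ceiling total is 6 × 48 = 288, and we need 179, so at most ⌊(288 − 179)/30⌋ = 3 can be that low.
k = 3 is achieved by 3 values at 18 and 3 at 48, total 198; lower one of the 48's by 19 (still > 18) to reach 179.

3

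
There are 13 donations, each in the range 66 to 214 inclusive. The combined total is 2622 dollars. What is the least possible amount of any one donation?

Minimizing one value means maximizing the remaining 12.
The other 12 can take up 12 × 214 = 2568 ≥ 2622 − 66, so one donation can sit at its floor of 66.
Achievable: one at 66 and the other 12 totalling 2556, which fits since 12 × 66 ≤ 2556 ≤ 12 × 214.

66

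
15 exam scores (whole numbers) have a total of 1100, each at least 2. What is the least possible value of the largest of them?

74

The 15 values sum to 1100, so their maximum is at least ⌈1100/15⌉ = 74.
Equality holds with 5 values of 74 and 10 values of 73.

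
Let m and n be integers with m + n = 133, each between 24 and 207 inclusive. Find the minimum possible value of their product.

2616

For a fixed sum, mn is smallest when m and n are as far apart as possible.
The extreme feasible split is m = 24, n = 109, giving mn = 2616.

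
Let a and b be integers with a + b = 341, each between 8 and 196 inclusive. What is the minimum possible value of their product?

For a fixed sum, ab is smallest when a and b are as far apart as possible.
At the endpoint a = 145, b = 341 − 145 = 196, so ab = 145 × 196 = 28420.

28420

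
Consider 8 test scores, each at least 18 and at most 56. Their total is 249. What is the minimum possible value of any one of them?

18

To make one score as small as possible, make the other 7 as large as possible.
The other 7 can take up 7 × 56 = 392 ≥ 249 − 18, so one score can sit at its floor of 18.
Achievable: one at 18 and the other 7 totalling 231, which fits since 7 × 18 ≤ 231 ≤ 7 × 56.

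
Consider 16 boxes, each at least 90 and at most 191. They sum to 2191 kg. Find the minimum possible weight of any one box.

90

To make one box as small as possible, make the other 15 as large as possible.
The other 15 can take up 15 × 191 = 2865 ≥ 2191 − 90, so one box can sit at its floor of 90.
Achievable: one at 90 and the other 15 totalling 2101, which fits since 15 × 90 ≤ 2101 ≤ 15 × 191.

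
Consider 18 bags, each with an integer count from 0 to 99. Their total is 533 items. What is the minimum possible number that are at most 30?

1

Each value above 30 is at least 31, contributing at least 31 − 0 = 31 above the floor 0.
The sum exceeds the floor total 0 by 533, so at most ⌊533/31⌋ = 17 exceed 30, and at least 1 are ≤ 30.
Exactly 1 works: 1 value at 0 and 17 at 31 total 527; raise one of the low values by 6 (still ≤ 30) to hit 533.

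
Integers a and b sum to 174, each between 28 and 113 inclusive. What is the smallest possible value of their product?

ab = a(174 − a) is concave in a, so over [61, 113] it is minimized at an endpoint.
At the endpoint a = 61, b = 174 − 61 = 113, so ab = 61 × 113 = 6893.

6893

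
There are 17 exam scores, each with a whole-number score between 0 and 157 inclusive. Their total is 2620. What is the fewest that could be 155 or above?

Each value short of 155 is at most 154, costing at least 157 − 154 = 3 against the maximum total of 2669.
We can afford to lose at most 2669 − 2620 = 49, so at most ⌊49/3⌋ = 16 fall short, and at least 1 are ≥ 155.
Exactly 1 works: 1 value at 157 and 16 at 154 total 2621; lower one of the high values by 1 (still ≥ 155) to hit 2620.

1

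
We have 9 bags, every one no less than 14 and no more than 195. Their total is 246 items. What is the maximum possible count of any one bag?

134

Maximizing one value means minimizing the remaining 8.
The other 8 contribute at least 8 × 14 = 112, leaving at most 246 − 112 = 134.
Since 134 ≤ 195, this is achievable: one at 134 and 8 at 14.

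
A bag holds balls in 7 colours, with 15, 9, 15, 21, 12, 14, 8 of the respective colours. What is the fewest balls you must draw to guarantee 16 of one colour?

89

In the worst case you take as many as possible of each colour without reaching 16: 15 + 9 + 15 + 15 + 12 + 14 + 8 = 88.
The next one must give 16 of some colour, so 88 + 1 = 89.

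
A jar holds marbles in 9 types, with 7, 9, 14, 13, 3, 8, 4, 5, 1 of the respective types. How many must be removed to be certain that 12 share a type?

60

In the worst case you take as many as possible of each type without reaching 12: 7 + 9 + 11 + 11 + 3 + 8 + 4 + 5 + 1 = 59.
The next one must give 12 of some type, so 59 + 1 = 60.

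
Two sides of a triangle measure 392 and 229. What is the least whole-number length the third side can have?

The third side must exceed |392 − 229| = 163.
The smallest integer above 163 is 164.

164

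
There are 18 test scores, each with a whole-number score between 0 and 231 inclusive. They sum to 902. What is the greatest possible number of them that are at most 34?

Suppose k of them are at most 34. Those contribute at most 34 each and the rest at most 231 each.
So the total is at most 34k + 231(18 − k) = 4158 − 197k. This must still be ≥ 902, so k ≤ 16.
k = 16 is achieved by 16 values at 34 and 2 at 231, total 1006; lower one of the 231's by 104 (still > 34) to reach 902.

16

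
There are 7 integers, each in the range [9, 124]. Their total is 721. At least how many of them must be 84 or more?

4

Each value short of 84 is at most 83, costing at least 124 − 83 = 41 against the maximum total of 868.
We can afford to lose at most 868 − 721 = 147, so at most ⌊147/41⌋ = 3 fall short, and at least 4 are ≥ 84.
Exactly 4 works: 4 values at 124 and 3 at 83 total 745; lower one of the high values by 24 (still ≥ 84) to hit 721.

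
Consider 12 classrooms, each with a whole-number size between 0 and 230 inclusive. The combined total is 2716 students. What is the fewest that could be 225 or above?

5

Suppose at most 12 − j of them reach 225; then j values are ≤ 224 and the rest ≤ 230.
The total is then ≤ 224·j + 230·(12 − j) = 2760 − 6j. For this to be ≥ 2716 we need j ≤ 7, so at least 12 − 7 = 5 must reach 225.
Exactly 5 works: 5 values at 230 and 7 at 224 total 2718; lower one of the high values by 2 (still ≥ 225) to hit 2716.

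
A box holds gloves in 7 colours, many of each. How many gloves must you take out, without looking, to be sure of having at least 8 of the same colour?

You could draw 7 of every colour without reaching 8 of any — 49 in all.
One more forces 8 of some colour, so 49 + 1 = 50.

50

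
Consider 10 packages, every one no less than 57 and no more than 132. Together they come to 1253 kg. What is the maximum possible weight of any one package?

132

To make one package as large as possible, make the other 9 as small as possible.
The other 9 contribute at least 9 × 57 = 513, leaving at most 1253 − 513 = 740.
But each package is capped at 132, so the maximum is 132.
Achievable: one at 132 and the other 9 totalling 1121, which fits since 9 × 57 ≤ 1121 ≤ 9 × 132.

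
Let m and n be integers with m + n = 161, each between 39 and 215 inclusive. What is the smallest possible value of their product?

mn = m(161 − m) is concave in m, so over [39, 122] it is minimized at an endpoint.
The extreme feasible split is m = 39, n = 122, giving mn = 4758.

4758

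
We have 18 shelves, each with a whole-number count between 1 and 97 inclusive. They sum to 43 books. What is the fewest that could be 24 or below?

Each value above 24 is at least 25, contributing at least 25 − 1 = 24 above the floor 1.
The sum exceeds the floor total 18 by 25, so at most ⌊25/24⌋ = 1 exceed 24, and at least 17 are ≤ 24.
Exactly 17 works: 17 values at 1 and 1 at 25 total 42; raise one of the low values by 1 (still ≤ 24) to hit 43.

17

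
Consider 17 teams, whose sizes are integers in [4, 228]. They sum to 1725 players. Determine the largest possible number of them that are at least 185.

9

If k of the values are ≥ 185, the total is ≥ 185k + 4(17 − k).
Setting 185k + 4(17 − k) ≤ 1725 gives 181k ≤ 1657, so k ≤ 9.
k = 9 is achieved by 9 values at 185 and 8 at 4, total 1697; add 28 to one value (staying below 185) to reach 1725.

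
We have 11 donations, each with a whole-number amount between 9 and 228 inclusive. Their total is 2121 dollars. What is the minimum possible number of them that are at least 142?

Each value short of 142 is at most 141, costing at least 228 − 141 = 87 against the maximum total of 2508.
We can afford to lose at most 2508 − 2121 = 387, so at most ⌊387/87⌋ = 4 fall short, and at least 7 are ≥ 142.
Exactly 7 works: 7 values at 228 and 4 at 141 total 2160; lower one of the high values by 39 (still ≥ 142) to hit 2121.

7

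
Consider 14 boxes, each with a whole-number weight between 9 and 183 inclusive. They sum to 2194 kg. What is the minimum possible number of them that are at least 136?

Suppose at most 14 − j of them reach 136; then j values are ≤ 135 and the rest ≤ 183.
The total is then ≤ 135·j + 183·(14 − j) = 2562 − 48j. For this to be ≥ 2194 we need j ≤ 7, so at least 14 − 7 = 7 must reach 136.
Exactly 7 works: 7 values at 183 and 7 at 135 total 2226; lower one of the high values by 32 (still ≥ 136) to hit 2194.

7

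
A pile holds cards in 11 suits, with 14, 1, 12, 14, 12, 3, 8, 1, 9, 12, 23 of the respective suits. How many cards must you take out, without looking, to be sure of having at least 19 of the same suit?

In the worst case you take as many as possible of each suit without reaching 19: 14 + 1 + 12 + 14 + 12 + 3 + 8 + 1 + 9 + 12 + 18 = 104.
The next one must give 19 of some suit, so 104 + 1 = 105.

105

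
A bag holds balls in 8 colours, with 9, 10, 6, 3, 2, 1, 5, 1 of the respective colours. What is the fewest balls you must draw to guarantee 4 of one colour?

20

In the worst case you take as many as possible of each colour without reaching 4: 3 + 3 + 3 + 3 + 2 + 1 + 3 + 1 = 19.
The next one must give 4 of some colour, so 19 + 1 = 20.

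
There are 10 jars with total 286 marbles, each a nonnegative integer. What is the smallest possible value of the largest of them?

Some value must be at least ⌈286/10⌉ = 29, since 10 × 28 = 280 < 286.
Equality holds with 6 values of 29 and 4 values of 28.

29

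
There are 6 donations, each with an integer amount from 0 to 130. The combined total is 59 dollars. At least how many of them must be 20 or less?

4

If only k of them are at most 20, the other 6 − k are at least 21, so the total is at least (6 − k)·21 + k·0.
This is ≤ 59, so (6 − k)·21 + 0k ≤ 59, which gives k ≥ 4.
Exactly 4 works: 4 values at 0 and 2 at 21 total 42; raise one of the low values by 17 (still ≤ 20) to hit 59.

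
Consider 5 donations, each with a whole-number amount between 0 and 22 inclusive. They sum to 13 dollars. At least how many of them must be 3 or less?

Let j be the number exceeding 3. Then the total is ≥ 4·j + 0·(5 − j) = 0 + 4j.
So 4j ≤ 13 and j ≤ 3; hence at least 5 − 3 = 2 are ≤ 3.
Exactly 2 works: 2 values at 0 and 3 at 4 total 12; raise one of the low values by 1 (still ≤ 3) to hit 13.

2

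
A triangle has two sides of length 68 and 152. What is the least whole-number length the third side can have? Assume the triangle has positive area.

The third side must exceed |68 − 152| = 84.
The smallest integer above 84 is 85.

85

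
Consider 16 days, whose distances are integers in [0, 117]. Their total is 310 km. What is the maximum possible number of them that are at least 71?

4

Suppose k of them are at least 71. Those contribute at least 71 each and the other 16 − k at least 0 each.
So the total is at least 71k + 0(16 − k) = 0 + 71k. This must be ≤ 310, giving k ≤ 4.
k = 4 is achieved by 4 values at 71 and 12 at 0, total 284; add 26 to one value (staying below 71) to reach 310.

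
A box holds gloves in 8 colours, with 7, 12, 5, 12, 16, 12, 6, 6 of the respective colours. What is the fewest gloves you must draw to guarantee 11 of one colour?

In the worst case you take as many as possible of each colour without reaching 11: 7 + 10 + 5 + 10 + 10 + 10 + 6 + 6 = 64.
The next one must give 11 of some colour, so 64 + 1 = 65.

65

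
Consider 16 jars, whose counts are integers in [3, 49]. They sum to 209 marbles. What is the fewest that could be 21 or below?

8

Each value above 21 is at least 22, contributing at least 22 − 3 = 19 above the floor 3.
The sum exceeds the floor total 48 by 161, so at most ⌊161/19⌋ = 8 exceed 21, and at least 8 are ≤ 21.
Exactly 8 works: 8 values at 3 and 8 at 22 total 200; raise one of the low values by 9 (still ≤ 21) to hit 209.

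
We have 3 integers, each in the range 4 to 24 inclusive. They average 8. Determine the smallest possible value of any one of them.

Minimizing one value means maximizing the remaining 2.
The total is 3 × 8 = 24.
The other 2 can take up 2 × 24 = 48 ≥ 24 − 4, so one integer can sit at its floor of 4.
Achievable: one at 4 and the other 2 totalling 20, which fits since 2 × 4 ≤ 20 ≤ 2 × 24.

4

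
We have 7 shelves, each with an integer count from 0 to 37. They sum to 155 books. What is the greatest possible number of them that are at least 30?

5

With k values at 30 or above and the rest at least 0, the sum is at least 0 + 30k.
Since the sum is 155, we need 30k ≤ 155, i.e. k ≤ 5.
k = 5 is achieved by 5 values at 30 and 2 at 0, total 150; add 5 to one value (staying below 30) to reach 155.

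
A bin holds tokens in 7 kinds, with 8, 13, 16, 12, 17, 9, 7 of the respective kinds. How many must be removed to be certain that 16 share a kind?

80

In the worst case you take as many as possible of each kind without reaching 16: 8 + 13 + 15 + 12 + 15 + 9 + 7 = 79.
The next one must give 16 of some kind, so 79 + 1 = 80.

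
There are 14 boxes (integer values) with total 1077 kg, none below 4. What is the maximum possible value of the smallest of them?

76

The average is 1077/14 < 77, so some value is ≤ 76.
Taking 1 copy of 76 and 13 copies of 77 gives exactly 1077, so 76 is attained.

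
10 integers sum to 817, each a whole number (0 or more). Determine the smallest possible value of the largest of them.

Some value must be at least ⌈817/10⌉ = 82, since 10 × 81 = 810 < 817.
Taking 3 copies of 81 and 7 copies of 82 gives exactly 817, so 82 is attained.

82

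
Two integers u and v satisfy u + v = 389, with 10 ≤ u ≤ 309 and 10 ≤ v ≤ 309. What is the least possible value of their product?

24720

uv = u(389 − u) is concave in u, so over [80, 309] it is minimized at an endpoint.
The extreme feasible split is u = 80, v = 309, giving uv = 24720.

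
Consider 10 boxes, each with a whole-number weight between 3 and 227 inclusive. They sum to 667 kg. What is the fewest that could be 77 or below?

2

If only k of them are at most 77, the other 10 − k are at least 78, so the total is at least (10 − k)·78 + k·3.
This is ≤ 667, so (10 − k)·78 + 3k ≤ 667, which gives k ≥ 2.
Exactly 2 works: 2 values at 3 and 8 at 78 total 630; raise one of the low values by 37 (still ≤ 77) to hit 667.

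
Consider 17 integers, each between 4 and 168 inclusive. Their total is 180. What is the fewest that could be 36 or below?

14

Let j be the number exceeding 36. Then the total is ≥ 37·j + 4·(17 − j) = 68 + 33j.
So 33j ≤ 112 and j ≤ 3; hence at least 17 − 3 = 14 are ≤ 36.
Exactly 14 works: 14 values at 4 and 3 at 37 total 167; raise one of the low values by 13 (still ≤ 36) to hit 180.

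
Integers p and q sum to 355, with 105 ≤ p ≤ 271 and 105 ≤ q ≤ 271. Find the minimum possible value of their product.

Since p + q is fixed, pushing one of them to its bound minimizes the product.
The extreme feasible split is p = 105, q = 250, giving pq = 26250.

26250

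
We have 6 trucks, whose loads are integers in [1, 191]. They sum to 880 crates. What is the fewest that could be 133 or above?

Each value short of 133 is at most 132, costing at least 191 − 132 = 59 against the maximum total of 1146.
We can afford to lose at most 1146 − 880 = 266, so at most ⌊266/59⌋ = 4 fall short, and at least 2 are ≥ 133.
Exactly 2 works: 2 values at 191 and 4 at 132 total 910; lower one of the high values by 30 (still ≥ 133) to hit 880.

2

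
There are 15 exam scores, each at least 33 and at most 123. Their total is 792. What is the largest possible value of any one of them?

To make one score as large as possible, make the other 14 as small as possible.
The other 14 contribute at least 14 × 33 = 462, leaving at most 792 − 462 = 330.
But each score is capped at 123, so the maximum is 123.
Achievable: one at 123 and the other 14 totalling 669, which fits since 14 × 33 ≤ 669 ≤ 14 × 123.

123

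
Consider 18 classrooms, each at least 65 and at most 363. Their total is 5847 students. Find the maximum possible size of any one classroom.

363

Maximizing one value means minimizing the remaining 17.
The other 17 contribute at least 17 × 65 = 1105, leaving at most 5847 − 1105 = 4742.
But each classroom is capped at 363, so the maximum is 363.
Achievable: one at 363 and the other 17 totalling 5484, which fits since 17 × 65 ≤ 5484 ≤ 17 × 363.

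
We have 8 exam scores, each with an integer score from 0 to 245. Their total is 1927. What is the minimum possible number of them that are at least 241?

2

If only k of them are at least 241, the other 8 − k are at most 240, so the total is at most k·245 + (8 − k)·240.
This must reach 1927, so k·245 + (8 − k)·240 ≥ 1927, giving k ≥ 2.
Exactly 2 works: 2 values at 245 and 6 at 240 total 1930; lower one of the high values by 3 (still ≥ 241) to hit 1927.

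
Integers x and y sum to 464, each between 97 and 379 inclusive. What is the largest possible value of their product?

xy = x(464 − x) is maximized when x is as near 464/2 as the bounds allow.
Taking x = 232 and y = 232 (both in [97, 379]) gives xy = 53824.

53824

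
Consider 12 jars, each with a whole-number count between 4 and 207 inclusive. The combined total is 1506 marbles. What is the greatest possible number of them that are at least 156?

9

With k values at 156 or above and the rest at least 4, the sum is at least 48 + 152k.
Since the sum is 1506, we need 152k ≤ 1458, i.e. k ≤ 9.
k = 9 is achieved by 9 values at 156 and 3 at 4, total 1416; add 90 to one value (staying below 156) to reach 1506.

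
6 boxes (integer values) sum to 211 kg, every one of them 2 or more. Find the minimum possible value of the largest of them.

36

The 6 values sum to 211, so their maximum is at least ⌈211/6⌉ = 36.
Taking 5 copies of 35 and 1 copy of 36 gives exactly 211, so 36 is attained.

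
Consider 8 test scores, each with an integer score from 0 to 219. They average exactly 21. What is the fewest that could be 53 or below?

5

The total is 8 × 21 = 168.
Let j be the number exceeding 53. Then the total is ≥ 54·j + 0·(8 − j) = 0 + 54j.
So 54j ≤ 168 and j ≤ 3; hence at least 8 − 3 = 5 are ≤ 53.
Exactly 5 works: 5 values at 0 and 3 at 54 total 162; raise one of the low values by 6 (still ≤ 53) to hit 168.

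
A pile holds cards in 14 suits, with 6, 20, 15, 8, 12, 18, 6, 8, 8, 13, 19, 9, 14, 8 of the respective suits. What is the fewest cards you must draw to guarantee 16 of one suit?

In the worst case you take as many as possible of each suit without reaching 16: 6 + 15 + 15 + 8 + 12 + 15 + 6 + 8 + 8 + 13 + 15 + 9 + 14 + 8 = 152.
The next one must give 16 of some suit, so 152 + 1 = 153.

153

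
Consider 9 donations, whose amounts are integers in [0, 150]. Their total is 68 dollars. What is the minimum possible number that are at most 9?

3

Let j be the number exceeding 9. Then the total is ≥ 10·j + 0·(9 − j) = 0 + 10j.
So 10j ≤ 68 and j ≤ 6; hence at least 9 − 6 = 3 are ≤ 9.
Exactly 3 works: 3 values at 0 and 6 at 10 total 60; raise one of the low values by 8 (still ≤ 9) to hit 68.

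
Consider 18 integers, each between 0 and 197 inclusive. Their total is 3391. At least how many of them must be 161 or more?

Each value short of 161 is at most 160, costing at least 197 − 160 = 37 against the maximum total of 3546.
We can afford to lose at most 3546 − 3391 = 155, so at most ⌊155/37⌋ = 4 fall short, and at least 14 are ≥ 161.
Exactly 14 works: 14 values at 197 and 4 at 160 total 3398; lower one of the high values by 7 (still ≥ 161) to hit 3391.

14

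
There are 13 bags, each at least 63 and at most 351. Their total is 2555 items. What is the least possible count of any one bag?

63

Minimizing one value means maximizing the remaining 12.
The other 12 can take up 12 × 351 = 4212 ≥ 2555 − 63, so one bag can sit at its floor of 63.
Achievable: one at 63 and the other 12 totalling 2492, which fits since 12 × 63 ≤ 2492 ≤ 12 × 351.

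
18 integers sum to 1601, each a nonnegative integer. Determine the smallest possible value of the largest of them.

89

The 18 values sum to 1601, so their maximum is at least ⌈1601/18⌉ = 89.
Taking 1 copy of 88 and 17 copies of 89 gives exactly 1601, so 89 is attained.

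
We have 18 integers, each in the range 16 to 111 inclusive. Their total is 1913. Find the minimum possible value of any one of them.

To make one integer as small as possible, make the other 17 as large as possible.
The other 17 contribute at most 17 × 111 = 1887, leaving at least 1913 − 1887 = 26.
Since 26 ≥ 16, this is achievable: one at 26 and 17 at 111.

26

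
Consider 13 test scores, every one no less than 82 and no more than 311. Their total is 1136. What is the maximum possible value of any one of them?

To make one score as large as possible, make the other 12 as small as possible.
The other 12 contribute at least 12 × 82 = 984, leaving at most 1136 − 984 = 152.
Since 152 ≤ 311, this is achievable: one at 152 and 12 at 82.

152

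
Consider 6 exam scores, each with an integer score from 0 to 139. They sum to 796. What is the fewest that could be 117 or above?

If only k of them are at least 117, the other 6 − k are at most 116, so the total is at most k·139 + (6 − k)·116.
This must reach 796, so k·139 + (6 − k)·116 ≥ 796, giving k ≥ 5.
Exactly 5 works: 5 values at 139 and 1 at 116 total 811; lower one of the high values by 15 (still ≥ 117) to hit 796.

5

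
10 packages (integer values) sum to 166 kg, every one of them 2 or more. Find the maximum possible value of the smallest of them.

16

If every one of the 10 were at least 17, the total would be at least 10 × 17 = 170 > 166.
Taking 4 copies of 16 and 6 copies of 17 gives exactly 166, so 16 is attained.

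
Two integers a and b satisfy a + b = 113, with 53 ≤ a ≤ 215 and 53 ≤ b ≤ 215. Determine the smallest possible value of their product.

3180

ab = a(113 − a) is concave in a, so over [53, 60] it is minimized at an endpoint.
The extreme feasible split is a = 53, b = 60, giving ab = 3180.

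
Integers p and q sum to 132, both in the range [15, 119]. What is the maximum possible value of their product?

4356

For a fixed sum, the product pq is largest when p and q are as close as possible.
Taking p = 66 and q = 66 (both in [15, 119]) gives pq = 4356.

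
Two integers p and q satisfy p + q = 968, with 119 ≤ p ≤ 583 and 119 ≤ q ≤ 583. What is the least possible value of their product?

224455

Since p + q is fixed, pushing one of them to its bound minimizes the product.
At the endpoint p = 385, q = 968 − 385 = 583, so pq = 385 × 583 = 224455.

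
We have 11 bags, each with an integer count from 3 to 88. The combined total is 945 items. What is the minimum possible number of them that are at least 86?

4

Each value short of 86 is at most 85, costing at least 88 − 85 = 3 against the maximum total of 968.
We can afford to lose at most 968 − 945 = 23, so at most ⌊23/3⌋ = 7 fall short, and at least 4 are ≥ 86.
Exactly 4 works: 4 values at 88 and 7 at 85 total 947; lower one of the high values by 2 (still ≥ 86) to hit 945.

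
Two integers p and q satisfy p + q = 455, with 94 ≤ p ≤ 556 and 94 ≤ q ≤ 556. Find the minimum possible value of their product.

pq = p(455 − p) is concave in p, so over [94, 361] it is minimized at an endpoint.
The extreme feasible split is p = 94, q = 361, giving pq = 33934.

33934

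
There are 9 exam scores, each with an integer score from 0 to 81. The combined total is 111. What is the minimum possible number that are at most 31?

Let j be the number exceeding 31. Then the total is ≥ 32·j + 0·(9 − j) = 0 + 32j.
So 32j ≤ 111 and j ≤ 3; hence at least 9 − 3 = 6 are ≤ 31.
Exactly 6 works: 6 values at 0 and 3 at 32 total 96; raise one of the low values by 15 (still ≤ 31) to hit 111.

6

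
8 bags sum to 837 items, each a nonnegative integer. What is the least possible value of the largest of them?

105

The average is 837/8 > 104, so not all 8 can be 104 or less; the largest is ≥ 105.
Equality holds with 5 values of 105 and 3 values of 104.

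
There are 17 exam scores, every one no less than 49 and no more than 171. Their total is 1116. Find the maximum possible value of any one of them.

171

To make one score as large as possible, make the other 16 as small as possible.
The other 16 contribute at least 16 × 49 = 784, leaving at most 1116 − 784 = 332.
But each score is capped at 171, so the maximum is 171.
Achievable: one at 171 and the other 16 totalling 945, which fits since 16 × 49 ≤ 945 ≤ 16 × 171.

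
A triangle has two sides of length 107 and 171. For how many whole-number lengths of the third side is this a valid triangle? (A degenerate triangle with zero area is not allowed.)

213

The triangle inequality gives |107 − 171| < c < 107 + 171, i.e. 64 < c < 278.
So c can be any integer from 65 to 277: 213 values.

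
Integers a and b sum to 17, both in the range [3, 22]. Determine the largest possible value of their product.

72

With a + b fixed, ab peaks when the two are closest together.
Taking a = 8 and b = 9 (both in [3, 22]) gives ab = 72.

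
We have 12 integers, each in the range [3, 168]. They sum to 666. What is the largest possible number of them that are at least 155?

If k of the values are ≥ 155, the total is ≥ 155k + 3(12 − k).
Setting 155k + 3(12 − k) ≤ 666 gives 152k ≤ 630, so k ≤ 4.
k = 4 is achieved by 4 values at 155 and 8 at 3, total 644; add 22 to one value (staying below 155) to reach 666.

4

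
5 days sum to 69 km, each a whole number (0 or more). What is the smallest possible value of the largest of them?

If every one of the 5 were at most 13, the total would be at most 5 × 13 = 65 < 69.
Taking 1 copy of 13 and 4 copies of 14 gives exactly 69, so 14 is attained.

14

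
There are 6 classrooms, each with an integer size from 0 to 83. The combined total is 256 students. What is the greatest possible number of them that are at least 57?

If k of the values are ≥ 57, the total is ≥ 57k + 0(6 − k).
Setting 57k + 0(6 − k) ≤ 256 gives 57k ≤ 256, so k ≤ 4.
k = 4 is achieved by 4 values at 57 and 2 at 0, total 228; add 28 to one value (staying below 57) to reach 256.

4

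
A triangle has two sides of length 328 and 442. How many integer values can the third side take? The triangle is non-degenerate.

The triangle inequality gives |328 − 442| < c < 328 + 442, i.e. 114 < c < 770.
So c can be any integer from 115 to 769: 655 values.

655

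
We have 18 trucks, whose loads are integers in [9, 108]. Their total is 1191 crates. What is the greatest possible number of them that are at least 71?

16

Suppose k of them are at least 71. Those contribute at least 71 each and the other 18 − k at least 9 each.
So the total is at least 71k + 9(18 − k) = 162 + 62k. This must be ≤ 1191, giving k ≤ 16.
k = 16 is achieved by 16 values at 71 and 2 at 9, total 1154; add 37 to one value (staying below 71) to reach 1191.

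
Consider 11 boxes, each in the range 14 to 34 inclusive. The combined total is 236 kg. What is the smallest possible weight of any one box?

To make one box as small as possible, make the other 10 as large as possible.
The other 10 can take up 10 × 34 = 340 ≥ 236 − 14, so one box can sit at its floor of 14.
Achievable: one at 14 and the other 10 totalling 222, which fits since 10 × 14 ≤ 222 ≤ 10 × 34.

14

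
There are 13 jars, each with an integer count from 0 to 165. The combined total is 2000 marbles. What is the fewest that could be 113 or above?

Each value short of 113 is at most 112, costing at least 165 − 112 = 53 against the maximum total of 2145.
We can afford to lose at most 2145 − 2000 = 145, so at most ⌊145/53⌋ = 2 fall short, and at least 11 are ≥ 113.
Exactly 11 works: 11 values at 165 and 2 at 112 total 2039; lower one of the high values by 39 (still ≥ 113) to hit 2000.

11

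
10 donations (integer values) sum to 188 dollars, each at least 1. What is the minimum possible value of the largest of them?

Some value must be at least ⌈188/10⌉ = 19, since 10 × 18 = 180 < 188.
Achievable: 8 of them at 19 and 2 at 18 total 188.

19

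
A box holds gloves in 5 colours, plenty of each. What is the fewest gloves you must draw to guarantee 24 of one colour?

In the worst case you draw 23 of each of the 5 colours: 5 × 23 = 115.
One more forces 24 of some colour, so 115 + 1 = 116.

116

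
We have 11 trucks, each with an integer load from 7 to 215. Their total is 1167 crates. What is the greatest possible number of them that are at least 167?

With k values at 167 or above and the rest at least 7, the sum is at least 77 + 160k.
Since the sum is 1167, we need 160k ≤ 1090, i.e. k ≤ 6.
k = 6 is achieved by 6 values at 167 and 5 at 7, total 1037; add 130 to one value (staying below 167) to reach 1167.

6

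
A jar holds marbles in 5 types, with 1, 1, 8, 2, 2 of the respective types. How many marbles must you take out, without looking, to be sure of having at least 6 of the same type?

In the worst case you take as many as possible of each type without reaching 6: 1 + 1 + 5 + 2 + 2 = 11.
The next one must give 6 of some type, so 11 + 1 = 12.

12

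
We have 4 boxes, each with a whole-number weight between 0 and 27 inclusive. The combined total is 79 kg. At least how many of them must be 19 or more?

Each value short of 19 is at most 18, costing at least 27 − 18 = 9 against the maximum total of 108.
We can afford to lose at most 108 − 79 = 29, so at most ⌊29/9⌋ = 3 fall short, and at least 1 are ≥ 19.
Exactly 1 works: 1 value at 27 and 3 at 18 total 81; lower one of the high values by 2 (still ≥ 19) to hit 79.

1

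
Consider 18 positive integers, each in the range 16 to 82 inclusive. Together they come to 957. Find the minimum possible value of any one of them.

To make one integer as small as possible, make the other 17 as large as possible.
The other 17 can take up 17 × 82 = 1394 ≥ 957 − 16, so one integer can sit at its floor of 16.
Achievable: one at 16 and the other 17 totalling 941, which fits since 17 × 16 ≤ 941 ≤ 17 × 82.

16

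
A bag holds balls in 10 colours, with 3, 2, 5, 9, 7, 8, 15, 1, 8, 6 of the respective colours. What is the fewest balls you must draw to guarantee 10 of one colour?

In the worst case you take as many as possible of each colour without reaching 10: 3 + 2 + 5 + 9 + 7 + 8 + 9 + 1 + 8 + 6 = 58.
The next one must give 10 of some colour, so 58 + 1 = 59.

59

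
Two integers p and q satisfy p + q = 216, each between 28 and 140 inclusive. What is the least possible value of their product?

10640

Since p + q is fixed, pushing one of them to its bound minimizes the product.
The extreme feasible split is p = 76, q = 140, giving pq = 10640.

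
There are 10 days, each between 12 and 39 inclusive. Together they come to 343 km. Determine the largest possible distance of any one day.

39

To make one day as large as possible, make the other 9 as small as possible.
The other 9 contribute at least 9 × 12 = 108, leaving at most 343 − 108 = 235.
But each day is capped at 39, so the maximum is 39.
Achievable: one at 39 and the other 9 totalling 304, which fits since 9 × 12 ≤ 304 ≤ 9 × 39.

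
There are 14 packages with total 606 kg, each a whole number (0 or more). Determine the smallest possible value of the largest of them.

Some value must be at least ⌈606/14⌉ = 44, since 14 × 43 = 602 < 606.
Equality holds with 4 values of 44 and 10 values of 43.

44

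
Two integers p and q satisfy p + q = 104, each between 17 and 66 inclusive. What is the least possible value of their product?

2508

Since p + q is fixed, pushing one of them to its bound minimizes the product.
The extreme feasible split is p = 38, q = 66, giving pq = 2508.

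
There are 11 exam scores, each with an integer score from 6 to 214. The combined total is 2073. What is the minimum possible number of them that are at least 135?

8

If only k of them are at least 135, the other 11 − k are at most 134, so the total is at most k·214 + (11 − k)·134.
This must reach 2073, so k·214 + (11 − k)·134 ≥ 2073, giving k ≥ 8.
Exactly 8 works: 8 values at 214 and 3 at 134 total 2114; lower one of the high values by 41 (still ≥ 135) to hit 2073.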